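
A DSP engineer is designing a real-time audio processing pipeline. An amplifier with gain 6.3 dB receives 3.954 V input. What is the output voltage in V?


Output voltage from dB gain:
V_out = V_in * 10^(gain_dB / 20)
      = 3.954 * 10^(6.3 / 20)
      = 3.954 * 2.06538
      = 8.1665 V

8.1665 V


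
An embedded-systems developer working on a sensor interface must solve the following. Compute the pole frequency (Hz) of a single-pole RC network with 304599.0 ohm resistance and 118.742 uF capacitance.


Cutoff frequency of a first-order RC filter:
fc = 1 / (2 * pi * R * C)
C = 118.742 uF = 0.000118742 F
fc = 1 / (2 * pi * 304599.0 * 0.000118742)
   = 1 / 227.25460959837
   = 0.0044 Hz

0.0044 Hz


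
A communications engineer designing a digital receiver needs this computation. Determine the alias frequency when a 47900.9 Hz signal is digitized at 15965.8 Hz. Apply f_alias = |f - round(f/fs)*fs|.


Compute the nearest integer multiple of fs to the signal:
n = round(47900.9 / 15965.8) = 3
f_alias = |47900.9 - 3 * 15965.8|
        = |47900.9 - 47897.4|
        = 3.5 Hz

3.5


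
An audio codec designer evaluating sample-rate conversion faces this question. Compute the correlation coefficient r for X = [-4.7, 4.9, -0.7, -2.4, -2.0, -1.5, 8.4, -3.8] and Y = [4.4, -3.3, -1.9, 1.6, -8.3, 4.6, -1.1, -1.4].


Pearson correlation coefficient (population):
r = cov(X,Y) / (std(X) * std(Y))
Mean X = -0.225, Mean Y = -0.675
Cov(X,Y) = -4.349375
Std(X) = 4.230765, Std(Y) = 3.968548
r = -0.259

-0.259


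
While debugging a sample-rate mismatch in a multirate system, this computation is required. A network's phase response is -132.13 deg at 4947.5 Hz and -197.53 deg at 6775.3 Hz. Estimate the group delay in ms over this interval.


Group delay from phase difference:
tau = -d(phi)/d(omega)
d(phi) = -65.4 deg = -1.141445 rad
d(omega) = 2*pi*(6775.3 - 4947.5) = 11484.4061 rad/s
tau = -(-1.141445) / 11484.4061
    = 0.0994 ms

0.0994 ms


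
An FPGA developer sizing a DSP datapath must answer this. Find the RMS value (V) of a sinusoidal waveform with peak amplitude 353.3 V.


RMS voltage for a sinusoidal waveform:
V_rms = V_peak / sqrt(2)
      = 353.3 / 1.414214
      = 249.821 V

249.821 V


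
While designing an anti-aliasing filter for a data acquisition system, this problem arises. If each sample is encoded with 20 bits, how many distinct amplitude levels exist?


Number of quantization levels = 2^N
= 2^20
= 1048576

1048576


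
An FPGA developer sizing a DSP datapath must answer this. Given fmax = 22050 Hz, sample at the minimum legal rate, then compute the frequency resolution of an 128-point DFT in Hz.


Step 1 — Nyquist sampling rate:
fs = 2 * fmax = 2 * 22050 = 44100 Hz

Step 2 — DFT bin spacing:
df = fs / N = 44100 / 128 = 344.5312 Hz

344.5312 Hz


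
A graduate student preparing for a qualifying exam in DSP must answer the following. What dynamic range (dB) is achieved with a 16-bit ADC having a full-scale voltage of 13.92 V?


Dynamic range from full-scale to LSB:
V_min = V_max / 2^bits = 13.92 / 2^16
DR = 20 * log10(V_max / V_min)
   = 20 * log10(2^16)
   = 20 * 16 * log10(2)
   = 96.33 dB

96.33 dB


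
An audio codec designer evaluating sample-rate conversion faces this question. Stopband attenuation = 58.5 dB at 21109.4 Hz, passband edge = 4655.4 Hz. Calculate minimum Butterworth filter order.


Butterworth filter order formula:
n = log10(10^(A/10) - 1) / (2 * log10(f_stop/f_pass))
10^(58.5/10) - 1 = 707944.7844
f_stop/f_pass = 21109.4 / 4655.4 = 4.5344
n = 4.4553 -> ceil = 5

5


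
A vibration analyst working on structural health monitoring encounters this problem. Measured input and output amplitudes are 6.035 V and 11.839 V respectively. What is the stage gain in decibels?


Voltage gain in dB:
G = 20 * log10(Vout / Vin)
  = 20 * log10(11.839 / 6.035)
  = 20 * log10(1.961723)
  = 20 * 0.292638
  = 5.85 dB

5.85 dB


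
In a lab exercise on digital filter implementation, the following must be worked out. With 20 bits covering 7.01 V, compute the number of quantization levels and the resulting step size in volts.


Step 1 — number of quantization levels:
L = 2^N = 2^20 = 1048576

Step 2 — LSB step size:
delta = Vfs / L
      = 7.01 / 1048576
      = 6.69e-06 V

Levels = 1048576; step size = 6.69e-06 V


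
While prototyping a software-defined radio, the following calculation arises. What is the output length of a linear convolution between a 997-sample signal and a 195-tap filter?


Linear convolution output length:
L = N + M - 1
  = 997 + 195 - 1
  = 1191 samples

1191


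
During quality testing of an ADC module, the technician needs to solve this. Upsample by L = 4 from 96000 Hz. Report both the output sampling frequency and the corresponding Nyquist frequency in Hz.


Step 1 — output sample rate after interpolation by L:
fs_out = L * fs_in = 4 * 96000 = 384000 Hz

Step 2 — Nyquist frequency of the output stream:
f_Nyq = fs_out / 2 = 384000 / 2 = 192000.0 Hz

fs_out = 384000 Hz; f_Nyquist = 192000.0 Hz


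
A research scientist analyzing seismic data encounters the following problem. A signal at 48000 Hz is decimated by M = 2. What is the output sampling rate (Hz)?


Decimation reduces the sample rate:
fs_out = fs_in / M
       = 48000 / 2
       = 24000.0 Hz

24000.0 Hz


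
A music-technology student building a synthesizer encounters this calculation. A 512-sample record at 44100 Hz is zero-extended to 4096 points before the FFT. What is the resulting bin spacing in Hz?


Frequency resolution after zero-padding:
N_padded = 512 * 8 = 4096
df = fs / N_padded
   = 44100 / 4096
   = 10.7666 Hz

10.7666 Hz


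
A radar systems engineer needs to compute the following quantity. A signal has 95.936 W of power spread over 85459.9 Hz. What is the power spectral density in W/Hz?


Power spectral density:
PSD = P / BW
    = 95.936 / 85459.9
    = 0.00112258 W/Hz

0.00112258 W/Hz


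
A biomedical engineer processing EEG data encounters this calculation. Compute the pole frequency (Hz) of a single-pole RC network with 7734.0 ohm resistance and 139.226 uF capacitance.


Cutoff frequency of a first-order RC filter:
fc = 1 / (2 * pi * R * C)
C = 139.226 uF = 0.000139226 F
fc = 1 / (2 * pi * 7734.0 * 0.000139226)
   = 1 / 6.7655698471035
   = 0.147807 Hz

0.147807 Hz


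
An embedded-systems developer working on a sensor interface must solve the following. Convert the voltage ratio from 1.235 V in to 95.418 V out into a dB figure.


Voltage gain in dB:
G = 20 * log10(Vout / Vin)
  = 20 * log10(95.418 / 1.235)
  = 20 * log10(77.261538)
  = 20 * 1.887963
  = 37.76 dB

37.76 dB


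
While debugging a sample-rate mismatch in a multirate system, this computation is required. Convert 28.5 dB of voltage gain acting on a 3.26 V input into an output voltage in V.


Output voltage from dB gain:
V_out = V_in * 10^(gain_dB / 20)
      = 3.26 * 10^(28.5 / 20)
      = 3.26 * 26.607251
      = 86.7396 V

86.7396 V


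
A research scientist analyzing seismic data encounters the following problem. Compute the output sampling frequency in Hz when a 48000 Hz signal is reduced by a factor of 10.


Decimation reduces the sample rate:
fs_out = fs_in / M
       = 48000 / 10
       = 4800.0 Hz

4800.0 Hz


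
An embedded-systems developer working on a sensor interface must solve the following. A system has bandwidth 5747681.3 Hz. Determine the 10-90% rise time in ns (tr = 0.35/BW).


Rise time from bandwidth relationship:
tr = 0.35 / BW
   = 0.35 / 5747681.3
   = 6.08941209e-08 s
   = 60.8941 ns

60.8941 ns


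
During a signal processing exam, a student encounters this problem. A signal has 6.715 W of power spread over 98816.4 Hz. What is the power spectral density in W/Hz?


Power spectral density:
PSD = P / BW
    = 6.715 / 98816.4
    = 6.795e-05 W/Hz

6.795e-05 W/Hz


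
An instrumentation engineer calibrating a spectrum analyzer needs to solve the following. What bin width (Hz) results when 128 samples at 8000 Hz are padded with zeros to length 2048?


Frequency resolution after zero-padding:
N_padded = 128 * 16 = 2048
df = fs / N_padded
   = 8000 / 2048
   = 3.9062 Hz

3.9062 Hz


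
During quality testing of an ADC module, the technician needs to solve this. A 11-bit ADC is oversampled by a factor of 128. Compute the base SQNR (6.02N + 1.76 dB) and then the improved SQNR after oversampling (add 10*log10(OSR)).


Step 1 — baseline SQNR at Nyquist:
SQNR_base = 6.02*N + 1.76
          = 6.02*11 + 1.76
          = 67.98 dB

Step 2 — oversampling processing gain:
G = 10*log10(OSR) = 10*log10(128) = 21.07 dB

Step 3 — total:
SQNR_total = 67.98 + 21.07 = 89.05 dB

Base SQNR = 67.98 dB; oversampled SQNR = 89.05 dB


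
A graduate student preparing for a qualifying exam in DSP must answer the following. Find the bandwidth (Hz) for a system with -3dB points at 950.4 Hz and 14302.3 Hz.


Bandwidth is the difference of -3dB frequencies:
BW = f_high - f_low
   = 14302.3 - 950.4
   = 13351.9 Hz

13351.9 Hz


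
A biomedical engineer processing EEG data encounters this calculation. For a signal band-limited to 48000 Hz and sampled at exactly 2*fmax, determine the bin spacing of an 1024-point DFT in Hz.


Step 1 — Nyquist sampling rate:
fs = 2 * fmax = 2 * 48000 = 96000 Hz

Step 2 — DFT bin spacing:
df = fs / N = 96000 / 1024 = 93.75 Hz

93.75 Hz


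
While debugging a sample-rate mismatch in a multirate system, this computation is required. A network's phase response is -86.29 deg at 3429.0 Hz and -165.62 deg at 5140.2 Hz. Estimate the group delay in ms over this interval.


Group delay from phase difference:
tau = -d(phi)/d(omega)
d(phi) = -79.33 deg = -1.38457 rad
d(omega) = 2*pi*(5140.2 - 3429.0) = 10751.7867 rad/s
tau = -(-1.38457) / 10751.7867
    = 0.1288 ms

0.1288 ms


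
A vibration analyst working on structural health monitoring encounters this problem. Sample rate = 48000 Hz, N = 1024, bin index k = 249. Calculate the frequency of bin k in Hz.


Frequency of DFT bin k:
f_k = k * fs / N
    = 249 * 48000 / 1024
    = 11952000 / 1024
    = 11671.875 Hz

11671.875 Hz


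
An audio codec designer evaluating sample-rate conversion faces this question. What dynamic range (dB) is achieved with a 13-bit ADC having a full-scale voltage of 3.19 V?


Dynamic range from full-scale to LSB:
V_min = V_max / 2^bits = 3.19 / 2^13
DR = 20 * log10(V_max / V_min)
   = 20 * log10(2^13)
   = 20 * 13 * log10(2)
   = 78.27 dB

78.27 dB


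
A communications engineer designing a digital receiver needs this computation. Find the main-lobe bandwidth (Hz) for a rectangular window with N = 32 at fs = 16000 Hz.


Main lobe width for a rectangular window:
Width = 2 * fs / N
      = 2 * 16000 / 32
      = 32000 / 32
      = 1000.0 Hz

1000.0 Hz


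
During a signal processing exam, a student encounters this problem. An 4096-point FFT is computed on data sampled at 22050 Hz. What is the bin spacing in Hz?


DFT frequency resolution:
df = fs / N
   = 22050 / 4096
   = 5.3833 Hz

5.3833 Hz


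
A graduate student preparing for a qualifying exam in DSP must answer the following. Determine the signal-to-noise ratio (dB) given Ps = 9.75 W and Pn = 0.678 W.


SNR in decibels:
SNR = 10 * log10(Ps / Pn)
    = 10 * log10(9.75 / 0.678)
    = 10 * log10(14.3805)
    = 10 * 1.1578
    = 11.58 dB

11.58 dB


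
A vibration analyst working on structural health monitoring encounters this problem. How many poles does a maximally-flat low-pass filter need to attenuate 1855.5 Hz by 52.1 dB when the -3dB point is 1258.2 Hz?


Butterworth filter order formula:
n = log10(10^(A/10) - 1) / (2 * log10(f_stop/f_pass))
10^(52.1/10) - 1 = 162180.0097
f_stop/f_pass = 1855.5 / 1258.2 = 1.4747
n = 15.4406 -> ceil = 16

16


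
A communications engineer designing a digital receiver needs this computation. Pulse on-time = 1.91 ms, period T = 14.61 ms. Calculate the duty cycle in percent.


Duty cycle as a percentage:
DC = (t_on / T) * 100
   = (1.91 / 14.61) * 100
   = 0.130732 * 100
   = 13.07 %

13.07 %


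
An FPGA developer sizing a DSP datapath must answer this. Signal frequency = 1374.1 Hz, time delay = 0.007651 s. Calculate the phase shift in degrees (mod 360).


Phase shift from frequency and time delay:
phi = 360 * f * t_delay
    = 360 * 1374.1 * 0.007651
    = 3784.77 degrees
    mod 360 = 184.77 degrees

184.77 degrees


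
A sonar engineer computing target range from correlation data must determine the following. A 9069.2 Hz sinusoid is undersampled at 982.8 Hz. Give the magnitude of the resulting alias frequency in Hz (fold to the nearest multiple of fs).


Compute the nearest integer multiple of fs to the signal:
n = round(9069.2 / 982.8) = 9
f_alias = |9069.2 - 9 * 982.8|
        = |9069.2 - 8845.2|
        = 224.0 Hz

224.0


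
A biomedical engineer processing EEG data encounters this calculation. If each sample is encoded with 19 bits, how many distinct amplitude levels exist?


Number of quantization levels = 2^N
= 2^19
= 524288

524288


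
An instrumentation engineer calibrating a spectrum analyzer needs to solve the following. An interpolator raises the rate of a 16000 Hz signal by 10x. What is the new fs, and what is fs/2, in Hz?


Step 1 — output sample rate after interpolation by L:
fs_out = L * fs_in = 10 * 16000 = 160000 Hz

Step 2 — Nyquist frequency of the output stream:
f_Nyq = fs_out / 2 = 160000 / 2 = 80000.0 Hz

fs_out = 160000 Hz; f_Nyquist = 80000.0 Hz


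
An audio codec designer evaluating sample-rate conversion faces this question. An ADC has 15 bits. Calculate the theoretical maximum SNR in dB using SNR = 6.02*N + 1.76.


Theoretical SNR for a full-scale sinusoid:
SNR = 6.02 * N + 1.76
    = 6.02 * 15 + 1.76
    = 90.3 + 1.76
    = 92.06 dB

92.06 dB


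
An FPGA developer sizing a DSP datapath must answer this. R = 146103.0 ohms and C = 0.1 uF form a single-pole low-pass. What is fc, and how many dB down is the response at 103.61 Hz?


Step 1 — cutoff frequency:
fc = 1 / (2*pi*R*C)
C = 0.1 uF = 1e-07 F
fc = 1 / (2*pi*146103.0*1e-07)
   = 10.8933 Hz

Step 2 — magnitude at f = 103.61 Hz:
|H(f)| = 1 / sqrt(1 + (f/fc)^2)
f/fc = 103.61 / 10.8933 = 9.511351
|H| = 1 / sqrt(1 + 90.465798) = 0.1045612
|H|_dB = 20*log10(0.1045612) = -19.61 dB

fc = 10.8933 Hz; |H(103.61 Hz)| = -19.61 dB


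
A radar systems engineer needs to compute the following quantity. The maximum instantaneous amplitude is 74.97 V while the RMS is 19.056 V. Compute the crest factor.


Crest factor is the ratio of peak to RMS:
CF = V_peak / V_rms
   = 74.97 / 19.056
   = 3.9342

3.9342


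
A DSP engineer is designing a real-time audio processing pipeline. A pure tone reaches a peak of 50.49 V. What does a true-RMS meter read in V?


RMS voltage for a sinusoidal waveform:
V_rms = V_peak / sqrt(2)
      = 50.49 / 1.414214
      = 35.702 V

35.702 V


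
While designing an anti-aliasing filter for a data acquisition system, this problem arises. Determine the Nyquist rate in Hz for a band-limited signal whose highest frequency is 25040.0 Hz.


The Nyquist rate is twice the maximum frequency component.
fs_min = 2 * fmax
      = 2 * 25040.0
      = 50080.0 Hz

50080.0


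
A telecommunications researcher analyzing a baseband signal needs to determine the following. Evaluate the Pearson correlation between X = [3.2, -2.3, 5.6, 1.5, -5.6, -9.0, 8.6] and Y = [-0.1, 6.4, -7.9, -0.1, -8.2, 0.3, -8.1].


Pearson correlation coefficient (population):
r = cov(X,Y) / (std(X) * std(Y))
Mean X = 0.2857, Mean Y = -2.5286
Cov(X,Y) = -11.544694
Std(X) = 5.792712, Std(Y) = 5.23142
r = -0.381

-0.381


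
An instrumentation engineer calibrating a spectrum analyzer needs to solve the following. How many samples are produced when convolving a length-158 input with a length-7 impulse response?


Linear convolution output length:
L = N + M - 1
  = 158 + 7 - 1
  = 164 samples

164


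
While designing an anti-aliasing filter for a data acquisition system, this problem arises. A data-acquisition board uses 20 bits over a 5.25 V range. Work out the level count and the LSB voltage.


Step 1 — number of quantization levels:
L = 2^N = 2^20 = 1048576

Step 2 — LSB step size:
delta = Vfs / L
      = 5.25 / 1048576
      = 5.01e-06 V

Levels = 1048576; step size = 5.01e-06 V


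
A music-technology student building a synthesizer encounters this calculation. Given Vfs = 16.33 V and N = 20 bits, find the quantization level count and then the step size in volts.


Step 1 — number of quantization levels:
L = 2^N = 2^20 = 1048576

Step 2 — LSB step size:
delta = Vfs / L
      = 16.33 / 1048576
      = 1.557e-05 V

Levels = 1048576; step size = 1.557e-05 V


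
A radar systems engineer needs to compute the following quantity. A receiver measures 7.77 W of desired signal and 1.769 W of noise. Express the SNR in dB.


SNR in decibels:
SNR = 10 * log10(Ps / Pn)
    = 10 * log10(7.77 / 1.769)
    = 10 * log10(4.3923)
    = 10 * 0.6427
    = 6.43 dB

6.43 dB


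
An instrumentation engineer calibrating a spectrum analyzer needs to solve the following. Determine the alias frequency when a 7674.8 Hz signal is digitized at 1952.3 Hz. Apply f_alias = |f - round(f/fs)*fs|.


Compute the nearest integer multiple of fs to the signal:
n = round(7674.8 / 1952.3) = 4
f_alias = |7674.8 - 4 * 1952.3|
        = |7674.8 - 7809.2|
        = 134.4 Hz

134.4


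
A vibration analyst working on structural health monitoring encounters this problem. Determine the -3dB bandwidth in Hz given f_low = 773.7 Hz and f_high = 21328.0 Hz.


Bandwidth is the difference of -3dB frequencies:
BW = f_high - f_low
   = 21328.0 - 773.7
   = 20554.3 Hz

20554.3 Hz


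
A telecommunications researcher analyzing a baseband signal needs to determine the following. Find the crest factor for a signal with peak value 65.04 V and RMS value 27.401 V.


Crest factor is the ratio of peak to RMS:
CF = V_peak / V_rms
   = 65.04 / 27.401
   = 2.3736

2.3736


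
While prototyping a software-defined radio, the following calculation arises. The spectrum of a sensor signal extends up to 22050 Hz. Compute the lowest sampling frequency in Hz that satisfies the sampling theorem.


The Nyquist rate is twice the maximum frequency component.
fs_min = 2 * fmax
      = 2 * 22050
      = 44100 Hz

44100


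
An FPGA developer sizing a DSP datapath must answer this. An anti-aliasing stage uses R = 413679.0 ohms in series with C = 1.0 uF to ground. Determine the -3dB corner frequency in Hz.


Cutoff frequency of a first-order RC filter:
fc = 1 / (2 * pi * R * C)
C = 1.0 uF = 1e-06 F
fc = 1 / (2 * pi * 413679.0 * 1e-06)
   = 1 / 2.5992218146887
   = 0.384731 Hz

0.384731 Hz


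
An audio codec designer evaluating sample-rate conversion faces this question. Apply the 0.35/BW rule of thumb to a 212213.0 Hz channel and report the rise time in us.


Rise time from bandwidth relationship:
tr = 0.35 / BW
   = 0.35 / 212213.0
   = 1.64928633e-06 s
   = 1.6493 us

1.6493 us


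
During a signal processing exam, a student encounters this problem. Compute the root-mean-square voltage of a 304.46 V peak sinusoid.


RMS voltage for a sinusoidal waveform:
V_rms = V_peak / sqrt(2)
      = 304.46 / 1.414214
      = 215.286 V

215.286 V


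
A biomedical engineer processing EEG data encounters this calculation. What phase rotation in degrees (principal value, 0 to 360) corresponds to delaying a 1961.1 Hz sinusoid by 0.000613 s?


Phase shift from frequency and time delay:
phi = 360 * f * t_delay
    = 360 * 1961.1 * 0.000613
    = 432.78 degrees
    mod 360 = 72.78 degrees

72.78 degrees


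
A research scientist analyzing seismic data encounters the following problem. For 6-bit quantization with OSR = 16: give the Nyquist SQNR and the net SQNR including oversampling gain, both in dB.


Step 1 — baseline SQNR at Nyquist:
SQNR_base = 6.02*N + 1.76
          = 6.02*6 + 1.76
          = 37.88 dB

Step 2 — oversampling processing gain:
G = 10*log10(OSR) = 10*log10(16) = 12.04 dB

Step 3 — total:
SQNR_total = 37.88 + 12.04 = 49.92 dB

Base SQNR = 37.88 dB; oversampled SQNR = 49.92 dB


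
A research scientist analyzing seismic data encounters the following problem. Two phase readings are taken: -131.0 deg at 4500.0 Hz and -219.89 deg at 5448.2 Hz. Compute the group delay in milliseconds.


Group delay from phase difference:
tau = -d(phi)/d(omega)
d(phi) = -88.89 deg = -1.551423 rad
d(omega) = 2*pi*(5448.2 - 4500.0) = 5957.7163 rad/s
tau = -(-1.551423) / 5957.7163
    = 0.2604 ms

0.2604 ms


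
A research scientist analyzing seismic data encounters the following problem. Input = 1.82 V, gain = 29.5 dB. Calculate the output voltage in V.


Output voltage from dB gain:
V_out = V_in * 10^(gain_dB / 20)
      = 1.82 * 10^(29.5 / 20)
      = 1.82 * 29.853826
      = 54.334 V

54.334 V


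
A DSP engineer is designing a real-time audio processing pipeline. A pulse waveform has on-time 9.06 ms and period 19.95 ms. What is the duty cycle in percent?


Duty cycle as a percentage:
DC = (t_on / T) * 100
   = (9.06 / 19.95) * 100
   = 0.454135 * 100
   = 45.41 %

45.41 %


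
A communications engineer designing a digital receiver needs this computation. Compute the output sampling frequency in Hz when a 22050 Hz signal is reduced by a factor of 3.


Decimation reduces the sample rate:
fs_out = fs_in / M
       = 22050 / 3
       = 7350.0 Hz

7350.0 Hz


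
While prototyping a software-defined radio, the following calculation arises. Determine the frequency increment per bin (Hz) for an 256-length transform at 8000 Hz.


DFT frequency resolution:
df = fs / N
   = 8000 / 256
   = 31.25 Hz

31.25 Hz


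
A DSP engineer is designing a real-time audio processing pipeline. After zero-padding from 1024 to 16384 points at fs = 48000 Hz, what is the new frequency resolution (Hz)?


Frequency resolution after zero-padding:
N_padded = 1024 * 16 = 16384
df = fs / N_padded
   = 48000 / 16384
   = 2.9297 Hz

2.9297 Hz


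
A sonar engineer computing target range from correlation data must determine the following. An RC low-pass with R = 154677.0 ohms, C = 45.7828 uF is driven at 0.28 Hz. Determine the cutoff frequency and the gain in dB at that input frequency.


Step 1 — cutoff frequency:
fc = 1 / (2*pi*R*C)
C = 45.7828 uF = 4.57828e-05 F
fc = 1 / (2*pi*154677.0*4.57828e-05)
   = 0.0224746 Hz

Step 2 — magnitude at f = 0.28 Hz:
|H(f)| = 1 / sqrt(1 + (f/fc)^2)
f/fc = 0.28 / 0.0224746 = 12.458509
|H| = 1 / sqrt(1 + 155.214447) = 0.0800091
|H|_dB = 20*log10(0.0800091) = -21.94 dB

fc = 0.0224746 Hz; |H(0.28 Hz)| = -21.94 dB


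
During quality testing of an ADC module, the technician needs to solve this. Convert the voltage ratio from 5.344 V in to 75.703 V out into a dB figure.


Voltage gain in dB:
G = 20 * log10(Vout / Vin)
  = 20 * log10(75.703 / 5.344)
  = 20 * log10(14.165981)
  = 20 * 1.151247
  = 23.02 dB

23.02 dB


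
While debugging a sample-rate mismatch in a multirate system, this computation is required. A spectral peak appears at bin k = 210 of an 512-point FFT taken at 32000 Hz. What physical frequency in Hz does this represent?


Frequency of DFT bin k:
f_k = k * fs / N
    = 210 * 32000 / 512
    = 6720000 / 512
    = 13125.0 Hz

13125.0 Hz


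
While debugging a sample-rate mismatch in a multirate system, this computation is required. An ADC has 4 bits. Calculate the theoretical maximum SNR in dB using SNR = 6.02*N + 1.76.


Theoretical SNR for a full-scale sinusoid:
SNR = 6.02 * N + 1.76
    = 6.02 * 4 + 1.76
    = 24.08 + 1.76
    = 25.84 dB

25.84 dB


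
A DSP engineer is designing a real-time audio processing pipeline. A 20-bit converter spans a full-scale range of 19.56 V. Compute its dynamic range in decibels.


Dynamic range from full-scale to LSB:
V_min = V_max / 2^bits = 19.56 / 2^20
DR = 20 * log10(V_max / V_min)
   = 20 * log10(2^20)
   = 20 * 20 * log10(2)
   = 120.41 dB

120.41 dB


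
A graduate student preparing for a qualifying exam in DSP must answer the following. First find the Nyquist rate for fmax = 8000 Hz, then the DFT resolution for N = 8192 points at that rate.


Step 1 — Nyquist sampling rate:
fs = 2 * fmax = 2 * 8000 = 16000 Hz

Step 2 — DFT bin spacing:
df = fs / N = 16000 / 8192 = 1.9531 Hz

1.9531 Hz


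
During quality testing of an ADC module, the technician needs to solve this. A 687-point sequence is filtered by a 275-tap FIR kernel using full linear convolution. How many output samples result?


Linear convolution output length:
L = N + M - 1
  = 687 + 275 - 1
  = 961 samples

961


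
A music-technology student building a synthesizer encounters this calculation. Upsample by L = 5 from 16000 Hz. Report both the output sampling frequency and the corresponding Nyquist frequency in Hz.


Step 1 — output sample rate after interpolation by L:
fs_out = L * fs_in = 5 * 16000 = 80000 Hz

Step 2 — Nyquist frequency of the output stream:
f_Nyq = fs_out / 2 = 80000 / 2 = 40000.0 Hz

fs_out = 80000 Hz; f_Nyquist = 40000.0 Hz


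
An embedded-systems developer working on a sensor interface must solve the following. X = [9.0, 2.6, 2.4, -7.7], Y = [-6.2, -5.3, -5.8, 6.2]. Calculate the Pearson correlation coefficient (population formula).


Pearson correlation coefficient (population):
r = cov(X,Y) / (std(X) * std(Y))
Mean X = 1.575, Mean Y = -2.775
Cov(X,Y) = -28.439375
Std(X) = 5.976778, Std(Y) = 5.19152
r = -0.9166

-0.9166


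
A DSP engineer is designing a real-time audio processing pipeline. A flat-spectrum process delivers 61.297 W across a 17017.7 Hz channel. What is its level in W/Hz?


Power spectral density:
PSD = P / BW
    = 61.297 / 17017.7
    = 0.00360196 W/Hz

0.00360196 W/Hz


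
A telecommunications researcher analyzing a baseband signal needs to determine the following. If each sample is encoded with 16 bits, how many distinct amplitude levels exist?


Number of quantization levels = 2^N
= 2^16
= 65536

65536


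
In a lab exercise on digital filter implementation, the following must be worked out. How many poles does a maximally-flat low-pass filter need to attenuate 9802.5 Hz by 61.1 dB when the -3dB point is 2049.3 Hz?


Butterworth filter order formula:
n = log10(10^(A/10) - 1) / (2 * log10(f_stop/f_pass))
10^(61.1/10) - 1 = 1288248.5517
f_stop/f_pass = 9802.5 / 2049.3 = 4.7833
n = 4.4944 -> ceil = 5

5


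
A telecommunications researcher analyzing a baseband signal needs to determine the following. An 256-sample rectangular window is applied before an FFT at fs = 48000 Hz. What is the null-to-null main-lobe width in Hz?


Main lobe width for a rectangular window:
Width = 2 * fs / N
      = 2 * 48000 / 256
      = 96000 / 256
      = 375.0 Hz

375.0 Hz


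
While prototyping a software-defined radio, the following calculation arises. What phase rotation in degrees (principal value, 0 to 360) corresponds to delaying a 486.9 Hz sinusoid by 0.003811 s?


Phase shift from frequency and time delay:
phi = 360 * f * t_delay
    = 360 * 486.9 * 0.003811
    = 668.01 degrees
    mod 360 = 308.01 degrees

308.01 degrees


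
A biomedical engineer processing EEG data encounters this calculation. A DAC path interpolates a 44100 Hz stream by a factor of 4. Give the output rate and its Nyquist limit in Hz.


Step 1 — output sample rate after interpolation by L:
fs_out = L * fs_in = 4 * 44100 = 176400 Hz

Step 2 — Nyquist frequency of the output stream:
f_Nyq = fs_out / 2 = 176400 / 2 = 88200.0 Hz

fs_out = 176400 Hz; f_Nyquist = 88200.0 Hz


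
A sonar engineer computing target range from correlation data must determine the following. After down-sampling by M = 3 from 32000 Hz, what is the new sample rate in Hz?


Decimation reduces the sample rate:
fs_out = fs_in / M
       = 32000 / 3
       = 10666.6667 Hz

10666.6667 Hz


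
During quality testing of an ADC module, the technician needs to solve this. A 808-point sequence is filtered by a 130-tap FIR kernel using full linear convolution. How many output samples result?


Linear convolution output length:
L = N + M - 1
  = 808 + 130 - 1
  = 937 samples

937


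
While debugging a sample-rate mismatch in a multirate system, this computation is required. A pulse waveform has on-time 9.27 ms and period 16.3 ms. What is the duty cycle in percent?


Duty cycle as a percentage:
DC = (t_on / T) * 100
   = (9.27 / 16.3) * 100
   = 0.568712 * 100
   = 56.87 %

56.87 %


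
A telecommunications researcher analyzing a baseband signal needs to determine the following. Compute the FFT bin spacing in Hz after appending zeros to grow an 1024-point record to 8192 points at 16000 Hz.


Frequency resolution after zero-padding:
N_padded = 1024 * 8 = 8192
df = fs / N_padded
   = 16000 / 8192
   = 1.9531 Hz

1.9531 Hz


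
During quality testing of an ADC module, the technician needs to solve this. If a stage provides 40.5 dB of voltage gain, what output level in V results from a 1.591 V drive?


Output voltage from dB gain:
V_out = V_in * 10^(gain_dB / 20)
      = 1.591 * 10^(40.5 / 20)
      = 1.591 * 105.925373
      = 168.5273 V

168.5273 V


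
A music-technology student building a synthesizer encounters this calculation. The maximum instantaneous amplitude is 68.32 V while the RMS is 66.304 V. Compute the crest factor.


Crest factor is the ratio of peak to RMS:
CF = V_peak / V_rms
   = 68.32 / 66.304
   = 1.0304

1.0304


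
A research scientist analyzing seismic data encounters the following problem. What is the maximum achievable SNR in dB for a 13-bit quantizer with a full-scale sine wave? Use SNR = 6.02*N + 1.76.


Theoretical SNR for a full-scale sinusoid:
SNR = 6.02 * N + 1.76
    = 6.02 * 13 + 1.76
    = 78.26 + 1.76
    = 80.02 dB

80.02 dB


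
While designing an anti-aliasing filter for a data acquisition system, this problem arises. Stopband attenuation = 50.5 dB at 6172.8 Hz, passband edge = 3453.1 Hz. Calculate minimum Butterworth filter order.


Butterworth filter order formula:
n = log10(10^(A/10) - 1) / (2 * log10(f_stop/f_pass))
10^(50.5/10) - 1 = 112200.8454
f_stop/f_pass = 6172.8 / 3453.1 = 1.7876
n = 10.009 -> ceil = 11

11


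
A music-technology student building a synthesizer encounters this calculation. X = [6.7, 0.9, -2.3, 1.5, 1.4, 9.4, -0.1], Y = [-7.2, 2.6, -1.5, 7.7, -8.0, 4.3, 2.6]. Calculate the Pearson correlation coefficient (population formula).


Pearson correlation coefficient (population):
r = cov(X,Y) / (std(X) * std(Y))
Mean X = 2.5, Mean Y = 0.0714
Cov(X,Y) = -0.455714
Std(X) = 3.776242, Std(Y) = 5.468798
r = -0.0221

-0.0221


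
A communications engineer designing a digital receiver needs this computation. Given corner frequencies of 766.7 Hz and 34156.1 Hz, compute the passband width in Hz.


Bandwidth is the difference of -3dB frequencies:
BW = f_high - f_low
   = 34156.1 - 766.7
   = 33389.4 Hz

33389.4 Hz


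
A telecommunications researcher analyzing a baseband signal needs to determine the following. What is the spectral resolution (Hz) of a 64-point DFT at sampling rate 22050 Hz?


DFT frequency resolution:
df = fs / N
   = 22050 / 64
   = 344.5312 Hz

344.5312 Hz


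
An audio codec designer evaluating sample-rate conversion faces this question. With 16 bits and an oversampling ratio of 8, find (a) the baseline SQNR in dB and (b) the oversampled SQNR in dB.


Step 1 — baseline SQNR at Nyquist:
SQNR_base = 6.02*N + 1.76
          = 6.02*16 + 1.76
          = 98.08 dB

Step 2 — oversampling processing gain:
G = 10*log10(OSR) = 10*log10(8) = 9.03 dB

Step 3 — total:
SQNR_total = 98.08 + 9.03 = 107.11 dB

Base SQNR = 98.08 dB; oversampled SQNR = 107.11 dB


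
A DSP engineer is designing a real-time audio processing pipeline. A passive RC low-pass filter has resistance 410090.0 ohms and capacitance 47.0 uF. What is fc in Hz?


Cutoff frequency of a first-order RC filter:
fc = 1 / (2 * pi * R * C)
C = 47.0 uF = 4.7e-05 F
fc = 1 / (2 * pi * 410090.0 * 4.7e-05)
   = 1 / 121.1035587432
   = 0.008257 Hz

0.008257 Hz


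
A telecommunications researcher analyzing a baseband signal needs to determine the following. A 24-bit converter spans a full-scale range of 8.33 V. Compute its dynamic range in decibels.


Dynamic range from full-scale to LSB:
V_min = V_max / 2^bits = 8.33 / 2^24
DR = 20 * log10(V_max / V_min)
   = 20 * log10(2^24)
   = 20 * 24 * log10(2)
   = 144.49 dB

144.49 dB


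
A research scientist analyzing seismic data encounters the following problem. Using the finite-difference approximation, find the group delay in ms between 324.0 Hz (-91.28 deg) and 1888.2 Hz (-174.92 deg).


Group delay from phase difference:
tau = -d(phi)/d(omega)
d(phi) = -83.64 deg = -1.459793 rad
d(omega) = 2*pi*(1888.2 - 324.0) = 9828.1585 rad/s
tau = -(-1.459793) / 9828.1585
    = 0.1485 ms

0.1485 ms


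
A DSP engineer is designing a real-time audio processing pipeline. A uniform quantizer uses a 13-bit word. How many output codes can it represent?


Number of quantization levels = 2^N
= 2^13
= 8192

8192


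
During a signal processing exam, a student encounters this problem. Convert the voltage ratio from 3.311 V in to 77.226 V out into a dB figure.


Voltage gain in dB:
G = 20 * log10(Vout / Vin)
  = 20 * log10(77.226 / 3.311)
  = 20 * log10(23.324071)
  = 20 * 1.367804
  = 27.36 dB

27.36 dB


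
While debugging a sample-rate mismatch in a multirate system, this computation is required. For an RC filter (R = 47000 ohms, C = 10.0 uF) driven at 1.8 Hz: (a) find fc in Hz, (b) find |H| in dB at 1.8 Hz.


Step 1 — cutoff frequency:
fc = 1 / (2*pi*R*C)
C = 10.0 uF = 1e-05 F
fc = 1 / (2*pi*47000*1e-05)
   = 0.338628 Hz

Step 2 — magnitude at f = 1.8 Hz:
|H(f)| = 1 / sqrt(1 + (f/fc)^2)
f/fc = 1.8 / 0.338628 = 5.315568
|H| = 1 / sqrt(1 + 28.255263) = 0.1848834
|H|_dB = 20*log10(0.1848834) = -14.66 dB

fc = 0.338628 Hz; |H(1.8 Hz)| = -14.66 dB


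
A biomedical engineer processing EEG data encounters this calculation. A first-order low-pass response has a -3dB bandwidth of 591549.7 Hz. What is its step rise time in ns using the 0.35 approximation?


Rise time from bandwidth relationship:
tr = 0.35 / BW
   = 0.35 / 591549.7
   = 5.916662624e-07 s
   = 591.6663 ns

591.6663 ns


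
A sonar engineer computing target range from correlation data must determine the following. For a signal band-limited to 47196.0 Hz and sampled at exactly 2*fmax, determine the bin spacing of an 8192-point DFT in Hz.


Step 1 — Nyquist sampling rate:
fs = 2 * fmax = 2 * 47196.0 = 94392.0 Hz

Step 2 — DFT bin spacing:
df = fs / N = 94392.0 / 8192 = 11.5225 Hz

11.5225 Hz


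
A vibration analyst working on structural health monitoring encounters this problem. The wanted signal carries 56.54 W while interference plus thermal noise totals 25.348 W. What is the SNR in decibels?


SNR in decibels:
SNR = 10 * log10(Ps / Pn)
    = 10 * log10(56.54 / 25.348)
    = 10 * log10(2.2306)
    = 10 * 0.3484
    = 3.48 dB

3.48 dB


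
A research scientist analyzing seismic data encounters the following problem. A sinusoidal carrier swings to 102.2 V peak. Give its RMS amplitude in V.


RMS voltage for a sinusoidal waveform:
V_rms = V_peak / sqrt(2)
      = 102.2 / 1.414214
      = 72.266 V

72.266 V


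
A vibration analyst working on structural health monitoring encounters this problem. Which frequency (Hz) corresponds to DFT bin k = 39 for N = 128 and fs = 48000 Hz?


Frequency of DFT bin k:
f_k = k * fs / N
    = 39 * 48000 / 128
    = 1872000 / 128
    = 14625.0 Hz

14625.0 Hz


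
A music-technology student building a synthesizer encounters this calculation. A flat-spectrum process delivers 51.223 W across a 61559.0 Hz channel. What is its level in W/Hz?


Power spectral density:
PSD = P / BW
    = 51.223 / 61559.0
    = 0.0008321 W/Hz

0.0008321 W/Hz


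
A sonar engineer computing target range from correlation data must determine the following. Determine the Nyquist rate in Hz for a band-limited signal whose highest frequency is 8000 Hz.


The Nyquist rate is twice the maximum frequency component.
fs_min = 2 * fmax
      = 2 * 8000
      = 16000 Hz

16000


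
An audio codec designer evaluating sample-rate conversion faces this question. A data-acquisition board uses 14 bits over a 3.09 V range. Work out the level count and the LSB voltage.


Step 1 — number of quantization levels:
L = 2^N = 2^14 = 16384

Step 2 — LSB step size:
delta = Vfs / L
      = 3.09 / 16384
      = 0.0001886 V

Levels = 16384; step size = 0.0001886 V


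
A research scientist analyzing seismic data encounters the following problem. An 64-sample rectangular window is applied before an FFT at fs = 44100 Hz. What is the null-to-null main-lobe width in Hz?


Main lobe width for a rectangular window:
Width = 2 * fs / N
      = 2 * 44100 / 64
      = 88200 / 64
      = 1378.125 Hz

1378.125 Hz


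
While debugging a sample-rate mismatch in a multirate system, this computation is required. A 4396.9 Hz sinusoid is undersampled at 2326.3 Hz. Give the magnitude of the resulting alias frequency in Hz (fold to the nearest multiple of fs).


Compute the nearest integer multiple of fs to the signal:
n = round(4396.9 / 2326.3) = 2
f_alias = |4396.9 - 2 * 2326.3|
        = |4396.9 - 4652.6|
        = 255.7 Hz

255.7


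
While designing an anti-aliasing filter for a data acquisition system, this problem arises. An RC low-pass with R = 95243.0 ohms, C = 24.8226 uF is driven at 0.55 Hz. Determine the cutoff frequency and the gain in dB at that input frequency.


Step 1 — cutoff frequency:
fc = 1 / (2*pi*R*C)
C = 24.8226 uF = 2.48226e-05 F
fc = 1 / (2*pi*95243.0*2.48226e-05)
   = 0.0673193 Hz

Step 2 — magnitude at f = 0.55 Hz:
|H(f)| = 1 / sqrt(1 + (f/fc)^2)
f/fc = 0.55 / 0.0673193 = 8.17002
|H| = 1 / sqrt(1 + 66.749227) = 0.121492
|H|_dB = 20*log10(0.121492) = -18.31 dB

fc = 0.0673193 Hz; |H(0.55 Hz)| = -18.31 dB


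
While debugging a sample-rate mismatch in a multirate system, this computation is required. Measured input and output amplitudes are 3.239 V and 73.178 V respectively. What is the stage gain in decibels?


Voltage gain in dB:
G = 20 * log10(Vout / Vin)
  = 20 * log10(73.178 / 3.239)
  = 20 * log10(22.592776)
  = 20 * 1.35397
  = 27.08 dB

27.08 dB


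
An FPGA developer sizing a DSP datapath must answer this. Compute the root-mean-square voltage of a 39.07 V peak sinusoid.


RMS voltage for a sinusoidal waveform:
V_rms = V_peak / sqrt(2)
      = 39.07 / 1.414214
      = 27.627 V

27.627 V


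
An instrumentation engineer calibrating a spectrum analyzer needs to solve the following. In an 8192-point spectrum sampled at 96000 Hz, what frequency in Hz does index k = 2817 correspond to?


Frequency of DFT bin k:
f_k = k * fs / N
    = 2817 * 96000 / 8192
    = 270432000 / 8192
    = 33011.719 Hz

33011.719 Hz


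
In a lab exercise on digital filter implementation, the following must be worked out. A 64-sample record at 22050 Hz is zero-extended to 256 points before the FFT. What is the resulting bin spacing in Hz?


Frequency resolution after zero-padding:
N_padded = 64 * 4 = 256
df = fs / N_padded
   = 22050 / 256
   = 86.1328 Hz

86.1328 Hz


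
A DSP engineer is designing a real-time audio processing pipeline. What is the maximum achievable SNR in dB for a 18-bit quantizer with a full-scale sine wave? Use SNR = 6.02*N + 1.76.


Theoretical SNR for a full-scale sinusoid:
SNR = 6.02 * N + 1.76
    = 6.02 * 18 + 1.76
    = 108.36 + 1.76
    = 110.12 dB

110.12 dB


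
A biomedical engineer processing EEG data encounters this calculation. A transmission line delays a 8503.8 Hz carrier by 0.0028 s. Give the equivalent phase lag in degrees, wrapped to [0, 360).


Phase shift from frequency and time delay:
phi = 360 * f * t_delay
    = 360 * 8503.8 * 0.0028
    = 8571.83 degrees
    mod 360 = 291.83 degrees

291.83 degrees
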